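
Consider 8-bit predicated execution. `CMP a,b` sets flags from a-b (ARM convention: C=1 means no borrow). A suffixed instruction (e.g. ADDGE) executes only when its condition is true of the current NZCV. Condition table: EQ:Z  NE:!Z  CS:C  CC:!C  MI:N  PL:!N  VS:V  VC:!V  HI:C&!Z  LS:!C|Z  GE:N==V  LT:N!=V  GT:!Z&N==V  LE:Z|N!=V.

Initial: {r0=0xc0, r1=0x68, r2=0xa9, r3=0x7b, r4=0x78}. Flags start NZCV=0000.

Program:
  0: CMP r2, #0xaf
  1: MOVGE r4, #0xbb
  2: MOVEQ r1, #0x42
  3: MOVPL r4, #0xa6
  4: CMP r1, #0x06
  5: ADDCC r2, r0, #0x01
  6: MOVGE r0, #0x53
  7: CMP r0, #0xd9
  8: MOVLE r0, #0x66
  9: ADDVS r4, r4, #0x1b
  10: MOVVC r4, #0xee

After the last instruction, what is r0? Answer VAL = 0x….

VAL = 0x53

0: ✓ CMP  NZCV=1000
1: · MOVGE
2: · MOVEQ
3: · MOVPL
4: ✓ CMP  NZCV=0010
5: · ADDCC
6: ✓ MOVGE  r0←0x53
7: ✓ CMP  NZCV=0000
8: · MOVLE
9: · ADDVS
10: ✓ MOVVC  r4←0xee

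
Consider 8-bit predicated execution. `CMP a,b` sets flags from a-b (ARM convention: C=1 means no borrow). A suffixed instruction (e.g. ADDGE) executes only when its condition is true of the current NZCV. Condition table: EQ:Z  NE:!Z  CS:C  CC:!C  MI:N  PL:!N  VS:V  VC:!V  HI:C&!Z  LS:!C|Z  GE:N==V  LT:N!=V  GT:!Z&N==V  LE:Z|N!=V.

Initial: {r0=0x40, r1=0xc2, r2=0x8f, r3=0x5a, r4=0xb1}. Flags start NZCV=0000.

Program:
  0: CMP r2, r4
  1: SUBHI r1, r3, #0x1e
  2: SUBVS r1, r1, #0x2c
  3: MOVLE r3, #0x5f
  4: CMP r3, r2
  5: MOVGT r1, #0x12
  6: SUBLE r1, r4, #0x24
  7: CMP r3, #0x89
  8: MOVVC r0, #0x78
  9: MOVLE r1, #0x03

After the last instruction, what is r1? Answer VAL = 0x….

VAL = 0x12

[0] flags=1000 → (cmp)
[1] flags=1000 HI?F → skip
[2] flags=1000 VS?F → skip
[3] flags=1000 LE?T → r3=0x5f
[4] flags=1001 → (cmp)
[5] flags=1001 GT?T → r1=0x12
[6] flags=1001 LE?F → skip
[7] flags=1001 → (cmp)
[8] flags=1001 VC?F → skip
[9] flags=1001 LE?F → skip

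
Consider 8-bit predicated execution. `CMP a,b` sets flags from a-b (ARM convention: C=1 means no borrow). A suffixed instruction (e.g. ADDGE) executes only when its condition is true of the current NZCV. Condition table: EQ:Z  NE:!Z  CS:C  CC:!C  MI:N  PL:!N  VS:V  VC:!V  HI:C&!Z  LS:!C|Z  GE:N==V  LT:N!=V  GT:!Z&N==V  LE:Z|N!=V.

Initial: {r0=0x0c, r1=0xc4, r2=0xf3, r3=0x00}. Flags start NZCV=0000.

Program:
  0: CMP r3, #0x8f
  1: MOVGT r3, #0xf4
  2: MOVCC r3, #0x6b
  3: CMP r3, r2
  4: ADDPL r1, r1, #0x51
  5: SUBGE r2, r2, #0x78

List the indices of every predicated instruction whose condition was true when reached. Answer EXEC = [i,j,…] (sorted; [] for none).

EXEC = [1,2,4,5]

[0] flags=0000 → (cmp)
[1] flags=0000 GT?T → r3=0xf4
[2] flags=0000 CC?T → r3=0x6b
[3] flags=0000 → (cmp)
[4] flags=0000 PL?T → r1=0x15
[5] flags=0000 GE?T → r2=0x7b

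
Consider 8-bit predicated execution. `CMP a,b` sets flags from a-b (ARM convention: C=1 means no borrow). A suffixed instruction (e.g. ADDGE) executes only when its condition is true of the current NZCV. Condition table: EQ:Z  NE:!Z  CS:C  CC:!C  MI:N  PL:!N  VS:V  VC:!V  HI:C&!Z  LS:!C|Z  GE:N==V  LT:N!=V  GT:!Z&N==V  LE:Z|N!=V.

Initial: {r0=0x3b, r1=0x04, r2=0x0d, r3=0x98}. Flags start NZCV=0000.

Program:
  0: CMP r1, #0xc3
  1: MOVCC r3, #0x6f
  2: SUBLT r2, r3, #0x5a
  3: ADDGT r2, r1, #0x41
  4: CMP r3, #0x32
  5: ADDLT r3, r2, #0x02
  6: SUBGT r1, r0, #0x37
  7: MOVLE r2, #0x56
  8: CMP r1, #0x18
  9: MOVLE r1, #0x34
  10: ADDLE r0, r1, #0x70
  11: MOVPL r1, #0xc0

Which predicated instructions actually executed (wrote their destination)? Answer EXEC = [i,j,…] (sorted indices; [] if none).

0: ✓ CMP  NZCV=0000
1: ✓ MOVCC  r3←0x6f
2: · SUBLT
3: ✓ ADDGT  r2←0x45
4: ✓ CMP  NZCV=0010
5: · ADDLT
6: ✓ SUBGT  r1←0x04
7: · MOVLE
8: ✓ CMP  NZCV=1000
9: ✓ MOVLE  r1←0x34
10: ✓ ADDLE  r0←0xa4
11: · MOVPL

EXEC = [1,3,6,9,10]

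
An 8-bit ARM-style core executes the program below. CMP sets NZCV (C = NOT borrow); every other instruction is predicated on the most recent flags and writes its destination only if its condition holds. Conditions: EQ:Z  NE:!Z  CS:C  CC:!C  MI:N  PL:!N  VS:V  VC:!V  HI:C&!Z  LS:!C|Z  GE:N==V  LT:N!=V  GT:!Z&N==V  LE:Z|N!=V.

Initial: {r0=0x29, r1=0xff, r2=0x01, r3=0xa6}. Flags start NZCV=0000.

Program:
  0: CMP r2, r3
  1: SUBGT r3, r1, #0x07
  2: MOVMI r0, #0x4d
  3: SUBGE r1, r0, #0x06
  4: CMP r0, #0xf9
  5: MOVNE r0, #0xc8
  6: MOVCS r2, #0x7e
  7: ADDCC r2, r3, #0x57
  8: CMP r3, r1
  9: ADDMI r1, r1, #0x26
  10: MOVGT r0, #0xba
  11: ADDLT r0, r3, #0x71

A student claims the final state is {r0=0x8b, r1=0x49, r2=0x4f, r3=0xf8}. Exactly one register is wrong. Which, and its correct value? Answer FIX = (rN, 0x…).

0: ✓ CMP  NZCV=0000
1: ✓ SUBGT  r3←0xf8
2: · MOVMI
3: ✓ SUBGE  r1←0x23
4: ✓ CMP  NZCV=0000
5: ✓ MOVNE  r0←0xc8
6: · MOVCS
7: ✓ ADDCC  r2←0x4f
8: ✓ CMP  NZCV=1010
9: ✓ ADDMI  r1←0x49
10: · MOVGT
11: ✓ ADDLT  r0←0x69

FIX = (r0, 0x69)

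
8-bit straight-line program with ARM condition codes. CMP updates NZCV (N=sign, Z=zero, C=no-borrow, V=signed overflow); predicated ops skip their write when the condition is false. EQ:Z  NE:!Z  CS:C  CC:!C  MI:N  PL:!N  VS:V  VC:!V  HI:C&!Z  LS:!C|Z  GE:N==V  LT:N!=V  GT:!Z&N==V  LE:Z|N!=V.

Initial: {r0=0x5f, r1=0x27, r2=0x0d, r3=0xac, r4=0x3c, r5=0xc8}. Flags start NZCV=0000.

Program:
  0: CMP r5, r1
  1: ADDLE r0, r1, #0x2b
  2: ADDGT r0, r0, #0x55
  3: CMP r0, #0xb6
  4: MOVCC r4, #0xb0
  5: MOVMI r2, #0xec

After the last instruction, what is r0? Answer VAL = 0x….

[0] flags=1010 → (cmp)
[1] flags=1010 LE?T → r0=0x52
[2] flags=1010 GT?F → skip
[3] flags=1001 → (cmp)
[4] flags=1001 CC?T → r4=0xb0
[5] flags=1001 MI?T → r2=0xec

VAL = 0x52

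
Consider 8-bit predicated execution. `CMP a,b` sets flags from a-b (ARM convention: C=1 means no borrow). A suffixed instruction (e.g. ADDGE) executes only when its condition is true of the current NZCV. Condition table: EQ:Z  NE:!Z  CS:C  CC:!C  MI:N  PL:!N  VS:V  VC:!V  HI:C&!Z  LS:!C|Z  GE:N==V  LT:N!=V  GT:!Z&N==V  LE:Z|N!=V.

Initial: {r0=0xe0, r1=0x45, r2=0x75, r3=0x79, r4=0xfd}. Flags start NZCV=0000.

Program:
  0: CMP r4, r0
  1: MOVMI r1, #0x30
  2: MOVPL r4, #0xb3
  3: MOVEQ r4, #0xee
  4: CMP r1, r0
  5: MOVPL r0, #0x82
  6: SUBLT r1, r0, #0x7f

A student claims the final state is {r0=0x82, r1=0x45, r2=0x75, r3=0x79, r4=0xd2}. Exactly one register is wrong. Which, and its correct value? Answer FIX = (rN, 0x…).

FIX = (r4, 0xb3)

[0] flags=0010 → (cmp)
[1] flags=0010 MI?F → skip
[2] flags=0010 PL?T → r4=0xb3
[3] flags=0010 EQ?F → skip
[4] flags=0000 → (cmp)
[5] flags=0000 PL?T → r0=0x82
[6] flags=0000 LT?F → skip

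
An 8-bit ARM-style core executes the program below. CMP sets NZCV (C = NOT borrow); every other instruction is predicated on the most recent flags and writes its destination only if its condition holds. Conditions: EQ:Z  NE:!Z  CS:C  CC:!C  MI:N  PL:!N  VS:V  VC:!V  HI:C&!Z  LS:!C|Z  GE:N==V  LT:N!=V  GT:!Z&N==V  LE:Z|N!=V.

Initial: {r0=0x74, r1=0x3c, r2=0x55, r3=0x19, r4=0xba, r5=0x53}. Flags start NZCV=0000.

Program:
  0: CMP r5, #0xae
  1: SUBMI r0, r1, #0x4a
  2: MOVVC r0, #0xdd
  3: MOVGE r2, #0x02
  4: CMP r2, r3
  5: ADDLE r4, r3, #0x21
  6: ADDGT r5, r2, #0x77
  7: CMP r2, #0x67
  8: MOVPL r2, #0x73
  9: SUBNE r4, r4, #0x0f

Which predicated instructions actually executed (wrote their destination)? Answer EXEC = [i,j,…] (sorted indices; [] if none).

EXEC = [1,3,5,9]

[0] flags=1001 → (cmp)
[1] flags=1001 MI?T → r0=0xf2
[2] flags=1001 VC?F → skip
[3] flags=1001 GE?T → r2=0x02
[4] flags=1000 → (cmp)
[5] flags=1000 LE?T → r4=0x3a
[6] flags=1000 GT?F → skip
[7] flags=1000 → (cmp)
[8] flags=1000 PL?F → skip
[9] flags=1000 NE?T → r4=0x2b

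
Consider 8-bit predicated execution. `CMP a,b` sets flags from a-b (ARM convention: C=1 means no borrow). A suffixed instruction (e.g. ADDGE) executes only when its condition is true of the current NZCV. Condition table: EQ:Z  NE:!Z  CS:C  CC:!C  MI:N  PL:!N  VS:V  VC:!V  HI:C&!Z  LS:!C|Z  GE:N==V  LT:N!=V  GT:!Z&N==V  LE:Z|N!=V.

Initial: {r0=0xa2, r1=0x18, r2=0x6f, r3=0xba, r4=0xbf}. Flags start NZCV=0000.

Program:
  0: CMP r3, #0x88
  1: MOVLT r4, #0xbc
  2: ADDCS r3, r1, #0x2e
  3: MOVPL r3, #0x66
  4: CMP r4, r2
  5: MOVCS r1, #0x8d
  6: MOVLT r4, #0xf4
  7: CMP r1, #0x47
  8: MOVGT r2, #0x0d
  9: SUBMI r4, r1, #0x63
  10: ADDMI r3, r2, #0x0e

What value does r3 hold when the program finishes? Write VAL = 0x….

VAL = 0x66

[0] flags=0010 → (cmp)
[1] flags=0010 LT?F → skip
[2] flags=0010 CS?T → r3=0x46
[3] flags=0010 PL?T → r3=0x66
[4] flags=0011 → (cmp)
[5] flags=0011 CS?T → r1=0x8d
[6] flags=0011 LT?T → r4=0xf4
[7] flags=0011 → (cmp)
[8] flags=0011 GT?F → skip
[9] flags=0011 MI?F → skip
[10] flags=0011 MI?F → skip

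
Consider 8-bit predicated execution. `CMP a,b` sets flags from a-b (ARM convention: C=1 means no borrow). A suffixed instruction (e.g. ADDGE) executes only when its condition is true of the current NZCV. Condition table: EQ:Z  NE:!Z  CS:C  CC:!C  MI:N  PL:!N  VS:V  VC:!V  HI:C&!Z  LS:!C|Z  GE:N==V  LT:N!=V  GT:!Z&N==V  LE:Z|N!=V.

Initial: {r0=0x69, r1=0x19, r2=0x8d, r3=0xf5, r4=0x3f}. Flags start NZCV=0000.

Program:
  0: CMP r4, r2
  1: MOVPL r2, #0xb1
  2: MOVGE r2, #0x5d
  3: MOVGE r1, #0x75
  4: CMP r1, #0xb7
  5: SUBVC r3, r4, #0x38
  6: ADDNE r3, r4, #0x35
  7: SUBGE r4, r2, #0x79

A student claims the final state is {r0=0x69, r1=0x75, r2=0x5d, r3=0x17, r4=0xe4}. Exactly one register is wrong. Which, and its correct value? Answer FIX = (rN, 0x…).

0: ✓ CMP  NZCV=1001
1: · MOVPL
2: ✓ MOVGE  r2←0x5d
3: ✓ MOVGE  r1←0x75
4: ✓ CMP  NZCV=1001
5: · SUBVC
6: ✓ ADDNE  r3←0x74
7: ✓ SUBGE  r4←0xe4

FIX = (r3, 0x74)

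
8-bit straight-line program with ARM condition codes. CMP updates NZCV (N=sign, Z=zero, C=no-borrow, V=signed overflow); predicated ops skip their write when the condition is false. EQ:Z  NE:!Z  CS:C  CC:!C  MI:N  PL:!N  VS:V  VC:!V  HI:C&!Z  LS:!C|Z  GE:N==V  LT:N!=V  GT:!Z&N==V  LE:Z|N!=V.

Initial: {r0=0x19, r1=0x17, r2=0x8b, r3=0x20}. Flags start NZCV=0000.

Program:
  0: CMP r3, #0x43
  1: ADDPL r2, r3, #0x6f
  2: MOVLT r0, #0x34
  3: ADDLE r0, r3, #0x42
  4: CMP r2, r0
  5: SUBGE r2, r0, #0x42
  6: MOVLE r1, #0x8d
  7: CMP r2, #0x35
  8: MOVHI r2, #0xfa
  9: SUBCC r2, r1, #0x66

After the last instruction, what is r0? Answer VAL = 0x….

VAL = 0x62

[0] flags=1000 → (cmp)
[1] flags=1000 PL?F → skip
[2] flags=1000 LT?T → r0=0x34
[3] flags=1000 LE?T → r0=0x62
[4] flags=0011 → (cmp)
[5] flags=0011 GE?F → skip
[6] flags=0011 LE?T → r1=0x8d
[7] flags=0011 → (cmp)
[8] flags=0011 HI?T → r2=0xfa
[9] flags=0011 CC?F → skip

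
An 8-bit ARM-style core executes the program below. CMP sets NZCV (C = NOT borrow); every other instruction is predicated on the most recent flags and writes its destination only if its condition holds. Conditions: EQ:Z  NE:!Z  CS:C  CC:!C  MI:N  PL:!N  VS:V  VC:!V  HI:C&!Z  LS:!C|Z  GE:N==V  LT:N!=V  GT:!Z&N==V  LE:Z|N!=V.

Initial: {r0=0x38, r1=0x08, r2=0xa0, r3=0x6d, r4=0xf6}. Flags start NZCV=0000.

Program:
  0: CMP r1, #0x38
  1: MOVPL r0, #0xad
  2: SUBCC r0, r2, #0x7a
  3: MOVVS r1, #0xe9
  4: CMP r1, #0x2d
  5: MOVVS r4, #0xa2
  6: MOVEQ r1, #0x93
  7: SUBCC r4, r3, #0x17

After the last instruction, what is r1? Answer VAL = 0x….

0: ✓ CMP  NZCV=1000
1: · MOVPL
2: ✓ SUBCC  r0←0x26
3: · MOVVS
4: ✓ CMP  NZCV=1000
5: · MOVVS
6: · MOVEQ
7: ✓ SUBCC  r4←0x56

VAL = 0x08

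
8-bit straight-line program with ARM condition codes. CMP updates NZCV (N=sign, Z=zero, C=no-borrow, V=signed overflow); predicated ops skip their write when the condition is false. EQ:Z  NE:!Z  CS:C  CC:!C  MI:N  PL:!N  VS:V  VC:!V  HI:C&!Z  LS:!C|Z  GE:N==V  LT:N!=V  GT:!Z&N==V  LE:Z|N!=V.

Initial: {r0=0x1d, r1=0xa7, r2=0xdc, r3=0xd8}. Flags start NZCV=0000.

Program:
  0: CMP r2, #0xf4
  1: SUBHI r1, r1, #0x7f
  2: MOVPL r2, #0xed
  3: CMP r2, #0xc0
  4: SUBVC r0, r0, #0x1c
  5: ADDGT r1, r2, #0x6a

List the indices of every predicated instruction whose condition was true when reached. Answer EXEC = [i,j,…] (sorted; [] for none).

0: ✓ CMP  NZCV=1000
1: · SUBHI
2: · MOVPL
3: ✓ CMP  NZCV=0010
4: ✓ SUBVC  r0←0x01
5: ✓ ADDGT  r1←0x46

EXEC = [4,5]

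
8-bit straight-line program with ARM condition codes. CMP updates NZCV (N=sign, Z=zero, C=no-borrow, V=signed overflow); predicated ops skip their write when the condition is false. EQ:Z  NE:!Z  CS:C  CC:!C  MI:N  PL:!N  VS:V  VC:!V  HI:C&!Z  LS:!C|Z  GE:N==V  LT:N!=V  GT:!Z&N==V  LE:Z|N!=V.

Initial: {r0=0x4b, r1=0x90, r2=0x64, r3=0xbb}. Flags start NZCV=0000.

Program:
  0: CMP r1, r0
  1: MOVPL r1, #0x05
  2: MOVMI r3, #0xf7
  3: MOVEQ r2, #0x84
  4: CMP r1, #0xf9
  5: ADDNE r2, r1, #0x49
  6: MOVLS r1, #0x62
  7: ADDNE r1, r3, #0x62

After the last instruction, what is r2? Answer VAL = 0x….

0: ✓ CMP  NZCV=0011
1: ✓ MOVPL  r1←0x05
2: · MOVMI
3: · MOVEQ
4: ✓ CMP  NZCV=0000
5: ✓ ADDNE  r2←0x4e
6: ✓ MOVLS  r1←0x62
7: ✓ ADDNE  r1←0x1d

VAL = 0x4e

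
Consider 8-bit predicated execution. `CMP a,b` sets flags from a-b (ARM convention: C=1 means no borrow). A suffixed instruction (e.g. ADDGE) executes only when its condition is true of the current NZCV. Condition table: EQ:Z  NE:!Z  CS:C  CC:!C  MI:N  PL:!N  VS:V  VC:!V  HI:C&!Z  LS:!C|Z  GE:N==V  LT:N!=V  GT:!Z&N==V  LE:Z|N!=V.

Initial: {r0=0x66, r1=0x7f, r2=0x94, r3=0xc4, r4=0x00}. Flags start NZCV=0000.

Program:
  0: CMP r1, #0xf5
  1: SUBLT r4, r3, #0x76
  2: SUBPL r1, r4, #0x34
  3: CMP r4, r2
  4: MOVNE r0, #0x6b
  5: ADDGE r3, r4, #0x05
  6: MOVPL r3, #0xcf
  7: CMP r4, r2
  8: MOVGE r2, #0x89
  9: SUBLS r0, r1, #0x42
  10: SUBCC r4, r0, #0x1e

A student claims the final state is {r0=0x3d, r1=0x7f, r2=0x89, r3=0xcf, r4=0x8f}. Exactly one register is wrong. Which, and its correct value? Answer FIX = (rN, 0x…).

FIX = (r4, 0x1f)

[0] flags=1001 → (cmp)
[1] flags=1001 LT?F → skip
[2] flags=1001 PL?F → skip
[3] flags=0000 → (cmp)
[4] flags=0000 NE?T → r0=0x6b
[5] flags=0000 GE?T → r3=0x05
[6] flags=0000 PL?T → r3=0xcf
[7] flags=0000 → (cmp)
[8] flags=0000 GE?T → r2=0x89
[9] flags=0000 LS?T → r0=0x3d
[10] flags=0000 CC?T → r4=0x1f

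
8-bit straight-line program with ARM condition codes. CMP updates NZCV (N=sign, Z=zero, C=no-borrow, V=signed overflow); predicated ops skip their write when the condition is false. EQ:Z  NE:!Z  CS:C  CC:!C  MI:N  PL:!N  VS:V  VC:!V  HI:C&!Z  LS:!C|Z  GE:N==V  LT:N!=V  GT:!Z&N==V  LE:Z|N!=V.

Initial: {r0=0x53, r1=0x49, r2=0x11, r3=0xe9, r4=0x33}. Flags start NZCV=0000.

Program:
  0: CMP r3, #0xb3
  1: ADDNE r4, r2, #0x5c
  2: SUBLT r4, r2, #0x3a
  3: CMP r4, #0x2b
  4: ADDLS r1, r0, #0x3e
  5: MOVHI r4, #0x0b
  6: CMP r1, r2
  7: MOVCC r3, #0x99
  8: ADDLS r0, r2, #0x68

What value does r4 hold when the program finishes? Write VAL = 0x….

VAL = 0x0b

0: ✓ CMP  NZCV=0010
1: ✓ ADDNE  r4←0x6d
2: · SUBLT
3: ✓ CMP  NZCV=0010
4: · ADDLS
5: ✓ MOVHI  r4←0x0b
6: ✓ CMP  NZCV=0010
7: · MOVCC
8: · ADDLS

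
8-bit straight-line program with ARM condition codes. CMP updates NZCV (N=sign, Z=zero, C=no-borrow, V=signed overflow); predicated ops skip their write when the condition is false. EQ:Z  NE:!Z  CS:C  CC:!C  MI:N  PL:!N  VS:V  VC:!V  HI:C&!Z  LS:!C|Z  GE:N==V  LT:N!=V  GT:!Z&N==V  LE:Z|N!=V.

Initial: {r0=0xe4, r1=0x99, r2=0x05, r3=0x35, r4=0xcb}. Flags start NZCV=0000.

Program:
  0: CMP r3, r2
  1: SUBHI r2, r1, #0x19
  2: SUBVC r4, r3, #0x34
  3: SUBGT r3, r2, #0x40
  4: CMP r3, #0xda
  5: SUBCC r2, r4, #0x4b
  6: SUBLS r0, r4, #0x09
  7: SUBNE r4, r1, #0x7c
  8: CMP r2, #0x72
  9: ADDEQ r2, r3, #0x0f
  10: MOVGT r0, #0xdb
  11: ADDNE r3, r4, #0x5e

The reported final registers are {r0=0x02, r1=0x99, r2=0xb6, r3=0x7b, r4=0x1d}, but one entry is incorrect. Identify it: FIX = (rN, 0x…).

0: ✓ CMP  NZCV=0010
1: ✓ SUBHI  r2←0x80
2: ✓ SUBVC  r4←0x01
3: ✓ SUBGT  r3←0x40
4: ✓ CMP  NZCV=0000
5: ✓ SUBCC  r2←0xb6
6: ✓ SUBLS  r0←0xf8
7: ✓ SUBNE  r4←0x1d
8: ✓ CMP  NZCV=0011
9: · ADDEQ
10: · MOVGT
11: ✓ ADDNE  r3←0x7b

FIX = (r0, 0xf8)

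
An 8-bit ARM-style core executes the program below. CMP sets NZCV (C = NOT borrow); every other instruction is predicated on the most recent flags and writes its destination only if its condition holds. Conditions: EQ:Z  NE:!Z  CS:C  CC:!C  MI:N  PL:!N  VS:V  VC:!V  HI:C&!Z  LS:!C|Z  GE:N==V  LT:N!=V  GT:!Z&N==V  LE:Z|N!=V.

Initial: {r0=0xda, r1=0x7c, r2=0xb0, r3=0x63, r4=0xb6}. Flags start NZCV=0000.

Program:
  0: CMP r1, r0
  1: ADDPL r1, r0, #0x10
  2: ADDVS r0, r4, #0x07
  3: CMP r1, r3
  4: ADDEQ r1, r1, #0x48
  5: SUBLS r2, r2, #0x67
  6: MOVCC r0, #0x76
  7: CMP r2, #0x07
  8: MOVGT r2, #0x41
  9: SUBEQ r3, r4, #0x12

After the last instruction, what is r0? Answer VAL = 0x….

VAL = 0xbd

[0] flags=1001 → (cmp)
[1] flags=1001 PL?F → skip
[2] flags=1001 VS?T → r0=0xbd
[3] flags=0010 → (cmp)
[4] flags=0010 EQ?F → skip
[5] flags=0010 LS?F → skip
[6] flags=0010 CC?F → skip
[7] flags=1010 → (cmp)
[8] flags=1010 GT?F → skip
[9] flags=1010 EQ?F → skip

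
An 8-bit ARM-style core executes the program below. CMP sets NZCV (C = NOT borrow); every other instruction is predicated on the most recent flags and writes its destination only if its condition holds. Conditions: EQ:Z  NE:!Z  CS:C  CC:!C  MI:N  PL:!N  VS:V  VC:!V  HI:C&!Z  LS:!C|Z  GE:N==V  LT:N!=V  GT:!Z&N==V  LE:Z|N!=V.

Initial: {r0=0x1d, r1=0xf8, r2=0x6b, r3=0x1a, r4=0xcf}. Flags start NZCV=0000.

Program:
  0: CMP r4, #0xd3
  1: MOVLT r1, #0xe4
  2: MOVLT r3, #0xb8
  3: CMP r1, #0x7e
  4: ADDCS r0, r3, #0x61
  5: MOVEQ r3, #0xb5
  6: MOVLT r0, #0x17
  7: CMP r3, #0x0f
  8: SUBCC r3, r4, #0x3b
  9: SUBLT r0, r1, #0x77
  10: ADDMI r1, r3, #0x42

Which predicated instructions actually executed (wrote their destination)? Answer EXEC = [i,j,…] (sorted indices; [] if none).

EXEC = [1,2,4,6,9,10]

[0] flags=1000 → (cmp)
[1] flags=1000 LT?T → r1=0xe4
[2] flags=1000 LT?T → r3=0xb8
[3] flags=0011 → (cmp)
[4] flags=0011 CS?T → r0=0x19
[5] flags=0011 EQ?F → skip
[6] flags=0011 LT?T → r0=0x17
[7] flags=1010 → (cmp)
[8] flags=1010 CC?F → skip
[9] flags=1010 LT?T → r0=0x6d
[10] flags=1010 MI?T → r1=0xfa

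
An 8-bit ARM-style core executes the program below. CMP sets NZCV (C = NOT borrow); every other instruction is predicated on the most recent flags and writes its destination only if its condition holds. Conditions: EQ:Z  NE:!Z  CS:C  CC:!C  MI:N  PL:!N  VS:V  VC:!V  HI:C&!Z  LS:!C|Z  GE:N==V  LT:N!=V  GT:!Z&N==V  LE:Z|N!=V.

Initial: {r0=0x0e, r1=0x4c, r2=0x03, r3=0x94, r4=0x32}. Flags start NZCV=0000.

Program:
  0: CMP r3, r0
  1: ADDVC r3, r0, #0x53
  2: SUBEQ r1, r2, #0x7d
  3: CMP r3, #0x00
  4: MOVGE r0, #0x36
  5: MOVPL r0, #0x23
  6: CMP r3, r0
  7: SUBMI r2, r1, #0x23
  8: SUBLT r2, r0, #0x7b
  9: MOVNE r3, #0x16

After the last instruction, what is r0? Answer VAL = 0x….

VAL = 0x23

[0] flags=1010 → (cmp)
[1] flags=1010 VC?T → r3=0x61
[2] flags=1010 EQ?F → skip
[3] flags=0010 → (cmp)
[4] flags=0010 GE?T → r0=0x36
[5] flags=0010 PL?T → r0=0x23
[6] flags=0010 → (cmp)
[7] flags=0010 MI?F → skip
[8] flags=0010 LT?F → skip
[9] flags=0010 NE?T → r3=0x16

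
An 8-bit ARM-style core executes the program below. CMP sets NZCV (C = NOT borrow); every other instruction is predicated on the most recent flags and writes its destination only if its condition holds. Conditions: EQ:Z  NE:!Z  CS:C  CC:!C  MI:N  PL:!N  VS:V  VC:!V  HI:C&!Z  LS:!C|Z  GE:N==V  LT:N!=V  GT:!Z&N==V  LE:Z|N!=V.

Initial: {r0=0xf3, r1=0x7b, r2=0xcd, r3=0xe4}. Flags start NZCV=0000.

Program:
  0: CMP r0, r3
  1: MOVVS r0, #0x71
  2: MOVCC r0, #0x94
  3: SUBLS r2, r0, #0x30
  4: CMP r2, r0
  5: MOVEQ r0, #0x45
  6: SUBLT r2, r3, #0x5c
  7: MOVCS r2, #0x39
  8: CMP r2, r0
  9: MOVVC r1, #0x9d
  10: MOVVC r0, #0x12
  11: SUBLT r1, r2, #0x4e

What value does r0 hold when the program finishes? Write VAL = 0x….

0: ✓ CMP  NZCV=0010
1: · MOVVS
2: · MOVCC
3: · SUBLS
4: ✓ CMP  NZCV=1000
5: · MOVEQ
6: ✓ SUBLT  r2←0x88
7: · MOVCS
8: ✓ CMP  NZCV=1000
9: ✓ MOVVC  r1←0x9d
10: ✓ MOVVC  r0←0x12
11: ✓ SUBLT  r1←0x3a

VAL = 0x12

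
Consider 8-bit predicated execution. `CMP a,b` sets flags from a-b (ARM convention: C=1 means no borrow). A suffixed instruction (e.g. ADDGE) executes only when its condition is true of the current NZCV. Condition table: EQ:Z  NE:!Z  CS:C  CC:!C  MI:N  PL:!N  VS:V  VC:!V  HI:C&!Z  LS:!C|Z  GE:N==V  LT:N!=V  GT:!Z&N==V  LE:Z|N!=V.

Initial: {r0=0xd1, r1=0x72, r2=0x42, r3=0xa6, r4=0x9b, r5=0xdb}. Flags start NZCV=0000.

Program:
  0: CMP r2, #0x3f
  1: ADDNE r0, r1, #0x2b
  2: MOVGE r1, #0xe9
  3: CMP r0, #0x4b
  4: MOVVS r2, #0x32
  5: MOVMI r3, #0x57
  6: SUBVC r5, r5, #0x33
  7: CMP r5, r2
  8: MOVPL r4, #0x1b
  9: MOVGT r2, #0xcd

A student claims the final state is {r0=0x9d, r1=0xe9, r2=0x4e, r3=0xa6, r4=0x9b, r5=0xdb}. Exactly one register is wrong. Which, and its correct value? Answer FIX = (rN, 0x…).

FIX = (r2, 0x32)

[0] flags=0010 → (cmp)
[1] flags=0010 NE?T → r0=0x9d
[2] flags=0010 GE?T → r1=0xe9
[3] flags=0011 → (cmp)
[4] flags=0011 VS?T → r2=0x32
[5] flags=0011 MI?F → skip
[6] flags=0011 VC?F → skip
[7] flags=1010 → (cmp)
[8] flags=1010 PL?F → skip
[9] flags=1010 GT?F → skip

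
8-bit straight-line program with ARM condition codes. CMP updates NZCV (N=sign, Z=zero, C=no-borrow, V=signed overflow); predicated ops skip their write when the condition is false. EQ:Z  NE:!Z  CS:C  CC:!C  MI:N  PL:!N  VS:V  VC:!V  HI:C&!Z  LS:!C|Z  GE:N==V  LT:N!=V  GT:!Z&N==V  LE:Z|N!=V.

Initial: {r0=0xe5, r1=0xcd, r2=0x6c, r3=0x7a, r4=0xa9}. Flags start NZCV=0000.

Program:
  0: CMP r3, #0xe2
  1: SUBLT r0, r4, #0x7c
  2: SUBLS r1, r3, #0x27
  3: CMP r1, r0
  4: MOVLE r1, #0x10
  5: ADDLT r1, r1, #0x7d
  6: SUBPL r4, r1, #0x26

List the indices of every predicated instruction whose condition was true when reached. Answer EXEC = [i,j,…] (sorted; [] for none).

[0] flags=1001 → (cmp)
[1] flags=1001 LT?F → skip
[2] flags=1001 LS?T → r1=0x53
[3] flags=0000 → (cmp)
[4] flags=0000 LE?F → skip
[5] flags=0000 LT?F → skip
[6] flags=0000 PL?T → r4=0x2d

EXEC = [2,6]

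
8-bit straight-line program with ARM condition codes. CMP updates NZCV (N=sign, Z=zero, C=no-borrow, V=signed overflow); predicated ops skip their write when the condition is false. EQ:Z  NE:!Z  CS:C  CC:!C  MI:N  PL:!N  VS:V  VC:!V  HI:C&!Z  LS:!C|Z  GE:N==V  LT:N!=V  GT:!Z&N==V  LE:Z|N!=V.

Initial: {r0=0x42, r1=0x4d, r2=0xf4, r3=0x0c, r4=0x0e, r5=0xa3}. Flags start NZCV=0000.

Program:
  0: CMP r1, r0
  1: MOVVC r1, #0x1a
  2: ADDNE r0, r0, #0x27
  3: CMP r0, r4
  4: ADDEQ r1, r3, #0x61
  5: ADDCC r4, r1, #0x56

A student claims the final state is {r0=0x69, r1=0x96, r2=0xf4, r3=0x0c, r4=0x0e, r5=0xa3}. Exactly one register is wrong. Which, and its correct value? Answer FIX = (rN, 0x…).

FIX = (r1, 0x1a)

0: ✓ CMP  NZCV=0010
1: ✓ MOVVC  r1←0x1a
2: ✓ ADDNE  r0←0x69
3: ✓ CMP  NZCV=0010
4: · ADDEQ
5: · ADDCC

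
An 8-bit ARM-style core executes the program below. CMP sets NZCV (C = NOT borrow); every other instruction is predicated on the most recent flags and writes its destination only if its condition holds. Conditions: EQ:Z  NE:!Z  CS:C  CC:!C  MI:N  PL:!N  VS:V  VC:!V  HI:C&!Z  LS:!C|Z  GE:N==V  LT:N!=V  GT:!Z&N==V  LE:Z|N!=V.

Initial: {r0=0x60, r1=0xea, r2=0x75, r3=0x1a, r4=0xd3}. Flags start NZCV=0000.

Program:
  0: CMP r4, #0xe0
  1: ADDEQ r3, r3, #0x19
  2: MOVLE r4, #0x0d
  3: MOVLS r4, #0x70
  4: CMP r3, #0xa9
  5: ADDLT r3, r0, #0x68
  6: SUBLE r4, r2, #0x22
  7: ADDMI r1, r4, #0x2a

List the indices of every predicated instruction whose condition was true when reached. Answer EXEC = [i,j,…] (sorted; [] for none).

[0] flags=1000 → (cmp)
[1] flags=1000 EQ?F → skip
[2] flags=1000 LE?T → r4=0x0d
[3] flags=1000 LS?T → r4=0x70
[4] flags=0000 → (cmp)
[5] flags=0000 LT?F → skip
[6] flags=0000 LE?F → skip
[7] flags=0000 MI?F → skip

EXEC = [2,3]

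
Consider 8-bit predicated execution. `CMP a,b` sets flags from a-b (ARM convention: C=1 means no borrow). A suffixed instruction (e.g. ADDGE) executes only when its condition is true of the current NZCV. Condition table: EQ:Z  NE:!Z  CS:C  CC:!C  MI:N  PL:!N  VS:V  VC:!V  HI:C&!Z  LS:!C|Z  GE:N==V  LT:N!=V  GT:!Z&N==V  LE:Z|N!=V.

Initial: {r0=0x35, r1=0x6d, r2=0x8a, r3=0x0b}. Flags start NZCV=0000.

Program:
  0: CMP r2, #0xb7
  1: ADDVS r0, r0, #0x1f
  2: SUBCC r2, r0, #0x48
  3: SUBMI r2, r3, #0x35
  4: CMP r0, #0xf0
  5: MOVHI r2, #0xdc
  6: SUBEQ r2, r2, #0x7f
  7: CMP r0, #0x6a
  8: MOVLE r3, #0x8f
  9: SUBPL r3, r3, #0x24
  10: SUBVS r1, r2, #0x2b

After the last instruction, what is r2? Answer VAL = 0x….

0: ✓ CMP  NZCV=1000
1: · ADDVS
2: ✓ SUBCC  r2←0xed
3: ✓ SUBMI  r2←0xd6
4: ✓ CMP  NZCV=0000
5: · MOVHI
6: · SUBEQ
7: ✓ CMP  NZCV=1000
8: ✓ MOVLE  r3←0x8f
9: · SUBPL
10: · SUBVS

VAL = 0xd6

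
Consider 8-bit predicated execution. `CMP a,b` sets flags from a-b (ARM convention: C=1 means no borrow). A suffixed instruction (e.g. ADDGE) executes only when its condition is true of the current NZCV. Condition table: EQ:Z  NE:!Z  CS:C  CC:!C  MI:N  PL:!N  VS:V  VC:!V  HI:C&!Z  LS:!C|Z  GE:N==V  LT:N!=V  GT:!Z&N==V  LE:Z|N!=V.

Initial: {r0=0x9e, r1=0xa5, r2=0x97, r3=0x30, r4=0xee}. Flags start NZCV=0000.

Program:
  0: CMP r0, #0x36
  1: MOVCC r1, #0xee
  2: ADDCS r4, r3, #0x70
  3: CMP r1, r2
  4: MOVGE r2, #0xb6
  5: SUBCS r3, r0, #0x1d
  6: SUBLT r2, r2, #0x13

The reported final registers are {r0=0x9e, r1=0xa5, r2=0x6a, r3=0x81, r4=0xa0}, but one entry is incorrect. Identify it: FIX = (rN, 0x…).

[0] flags=0011 → (cmp)
[1] flags=0011 CC?F → skip
[2] flags=0011 CS?T → r4=0xa0
[3] flags=0010 → (cmp)
[4] flags=0010 GE?T → r2=0xb6
[5] flags=0010 CS?T → r3=0x81
[6] flags=0010 LT?F → skip

FIX = (r2, 0xb6)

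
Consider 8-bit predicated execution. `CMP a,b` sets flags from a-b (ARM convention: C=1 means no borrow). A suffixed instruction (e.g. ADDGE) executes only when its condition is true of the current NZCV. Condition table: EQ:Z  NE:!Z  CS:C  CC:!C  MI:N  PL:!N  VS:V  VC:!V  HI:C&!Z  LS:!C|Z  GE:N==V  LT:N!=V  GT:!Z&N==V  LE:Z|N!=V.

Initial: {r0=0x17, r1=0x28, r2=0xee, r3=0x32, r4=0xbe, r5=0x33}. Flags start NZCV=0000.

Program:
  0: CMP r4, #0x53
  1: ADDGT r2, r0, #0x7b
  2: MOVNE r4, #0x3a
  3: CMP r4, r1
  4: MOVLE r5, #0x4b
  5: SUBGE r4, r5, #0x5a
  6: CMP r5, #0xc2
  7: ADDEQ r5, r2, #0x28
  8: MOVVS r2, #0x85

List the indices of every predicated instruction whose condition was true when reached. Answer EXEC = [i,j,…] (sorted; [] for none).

0: ✓ CMP  NZCV=0011
1: · ADDGT
2: ✓ MOVNE  r4←0x3a
3: ✓ CMP  NZCV=0010
4: · MOVLE
5: ✓ SUBGE  r4←0xd9
6: ✓ CMP  NZCV=0000
7: · ADDEQ
8: · MOVVS

EXEC = [2,5]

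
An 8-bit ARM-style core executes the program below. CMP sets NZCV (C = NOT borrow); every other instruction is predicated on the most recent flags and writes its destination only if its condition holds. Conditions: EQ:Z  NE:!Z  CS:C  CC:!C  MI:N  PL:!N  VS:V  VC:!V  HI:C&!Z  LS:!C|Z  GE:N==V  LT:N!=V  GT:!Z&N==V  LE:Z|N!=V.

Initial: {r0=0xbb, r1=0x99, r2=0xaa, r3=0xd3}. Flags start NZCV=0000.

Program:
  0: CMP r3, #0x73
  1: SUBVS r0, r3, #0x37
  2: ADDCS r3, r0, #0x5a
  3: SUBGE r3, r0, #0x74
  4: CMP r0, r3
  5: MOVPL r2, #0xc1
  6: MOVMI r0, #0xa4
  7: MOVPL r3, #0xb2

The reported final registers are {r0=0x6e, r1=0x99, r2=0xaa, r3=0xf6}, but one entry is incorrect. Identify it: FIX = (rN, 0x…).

0: ✓ CMP  NZCV=0011
1: ✓ SUBVS  r0←0x9c
2: ✓ ADDCS  r3←0xf6
3: · SUBGE
4: ✓ CMP  NZCV=1000
5: · MOVPL
6: ✓ MOVMI  r0←0xa4
7: · MOVPL

FIX = (r0, 0xa4)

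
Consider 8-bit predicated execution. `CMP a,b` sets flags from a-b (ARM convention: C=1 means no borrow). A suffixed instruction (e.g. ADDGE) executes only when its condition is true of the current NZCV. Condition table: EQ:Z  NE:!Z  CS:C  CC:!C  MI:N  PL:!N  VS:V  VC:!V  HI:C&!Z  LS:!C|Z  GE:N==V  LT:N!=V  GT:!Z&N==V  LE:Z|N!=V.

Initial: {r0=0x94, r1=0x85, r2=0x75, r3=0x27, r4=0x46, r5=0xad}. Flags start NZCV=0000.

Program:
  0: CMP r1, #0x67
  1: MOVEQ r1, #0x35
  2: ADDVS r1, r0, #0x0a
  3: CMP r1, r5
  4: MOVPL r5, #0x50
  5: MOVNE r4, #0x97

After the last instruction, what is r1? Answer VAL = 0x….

VAL = 0x9e

0: ✓ CMP  NZCV=0011
1: · MOVEQ
2: ✓ ADDVS  r1←0x9e
3: ✓ CMP  NZCV=1000
4: · MOVPL
5: ✓ MOVNE  r4←0x97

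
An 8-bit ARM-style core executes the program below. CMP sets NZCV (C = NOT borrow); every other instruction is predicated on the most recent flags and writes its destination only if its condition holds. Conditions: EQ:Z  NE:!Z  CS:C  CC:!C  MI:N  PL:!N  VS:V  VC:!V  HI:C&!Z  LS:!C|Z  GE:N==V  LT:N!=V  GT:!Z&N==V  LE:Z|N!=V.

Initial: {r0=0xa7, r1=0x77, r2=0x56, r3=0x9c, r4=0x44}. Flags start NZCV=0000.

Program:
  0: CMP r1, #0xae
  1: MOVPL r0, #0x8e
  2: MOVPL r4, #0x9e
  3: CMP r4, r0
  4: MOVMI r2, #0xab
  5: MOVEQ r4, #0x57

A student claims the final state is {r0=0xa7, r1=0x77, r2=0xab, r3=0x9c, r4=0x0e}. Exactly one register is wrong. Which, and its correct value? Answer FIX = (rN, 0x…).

FIX = (r4, 0x44)

[0] flags=1001 → (cmp)
[1] flags=1001 PL?F → skip
[2] flags=1001 PL?F → skip
[3] flags=1001 → (cmp)
[4] flags=1001 MI?T → r2=0xab
[5] flags=1001 EQ?F → skip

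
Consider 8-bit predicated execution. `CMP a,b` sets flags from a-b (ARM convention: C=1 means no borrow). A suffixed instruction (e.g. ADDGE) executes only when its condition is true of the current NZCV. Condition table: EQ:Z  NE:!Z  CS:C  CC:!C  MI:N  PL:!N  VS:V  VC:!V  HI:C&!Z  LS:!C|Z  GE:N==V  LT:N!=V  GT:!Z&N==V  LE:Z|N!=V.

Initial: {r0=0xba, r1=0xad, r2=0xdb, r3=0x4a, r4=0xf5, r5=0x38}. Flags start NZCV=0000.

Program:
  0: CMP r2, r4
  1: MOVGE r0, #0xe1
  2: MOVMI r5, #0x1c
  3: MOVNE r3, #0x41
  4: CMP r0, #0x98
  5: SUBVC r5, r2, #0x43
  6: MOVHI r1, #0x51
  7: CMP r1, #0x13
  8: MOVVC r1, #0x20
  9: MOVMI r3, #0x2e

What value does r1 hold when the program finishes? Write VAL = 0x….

VAL = 0x20

0: ✓ CMP  NZCV=1000
1: · MOVGE
2: ✓ MOVMI  r5←0x1c
3: ✓ MOVNE  r3←0x41
4: ✓ CMP  NZCV=0010
5: ✓ SUBVC  r5←0x98
6: ✓ MOVHI  r1←0x51
7: ✓ CMP  NZCV=0010
8: ✓ MOVVC  r1←0x20
9: · MOVMI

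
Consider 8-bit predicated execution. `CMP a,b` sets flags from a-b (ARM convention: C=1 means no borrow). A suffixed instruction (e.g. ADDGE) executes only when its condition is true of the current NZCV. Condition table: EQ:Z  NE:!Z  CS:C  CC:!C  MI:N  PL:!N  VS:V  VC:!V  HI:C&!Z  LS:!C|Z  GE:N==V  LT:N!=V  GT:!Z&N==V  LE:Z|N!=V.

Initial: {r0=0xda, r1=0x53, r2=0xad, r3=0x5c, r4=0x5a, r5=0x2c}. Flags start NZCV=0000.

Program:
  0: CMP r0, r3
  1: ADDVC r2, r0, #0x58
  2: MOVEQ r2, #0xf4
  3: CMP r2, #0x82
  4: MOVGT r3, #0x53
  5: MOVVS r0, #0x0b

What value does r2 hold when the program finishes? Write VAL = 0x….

0: ✓ CMP  NZCV=0011
1: · ADDVC
2: · MOVEQ
3: ✓ CMP  NZCV=0010
4: ✓ MOVGT  r3←0x53
5: · MOVVS

VAL = 0xad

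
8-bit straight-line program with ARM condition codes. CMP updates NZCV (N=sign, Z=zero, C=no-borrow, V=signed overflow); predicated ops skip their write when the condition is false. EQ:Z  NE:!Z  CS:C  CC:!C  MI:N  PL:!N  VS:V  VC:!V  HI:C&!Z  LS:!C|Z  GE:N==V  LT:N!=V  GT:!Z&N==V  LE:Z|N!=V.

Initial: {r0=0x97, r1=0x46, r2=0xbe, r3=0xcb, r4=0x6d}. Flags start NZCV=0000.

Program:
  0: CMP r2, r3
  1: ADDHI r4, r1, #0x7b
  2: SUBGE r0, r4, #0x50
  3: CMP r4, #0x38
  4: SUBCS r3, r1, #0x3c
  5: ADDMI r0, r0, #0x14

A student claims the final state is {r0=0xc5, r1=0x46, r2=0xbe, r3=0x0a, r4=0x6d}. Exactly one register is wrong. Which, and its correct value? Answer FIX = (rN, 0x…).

FIX = (r0, 0x97)

[0] flags=1000 → (cmp)
[1] flags=1000 HI?F → skip
[2] flags=1000 GE?F → skip
[3] flags=0010 → (cmp)
[4] flags=0010 CS?T → r3=0x0a
[5] flags=0010 MI?F → skip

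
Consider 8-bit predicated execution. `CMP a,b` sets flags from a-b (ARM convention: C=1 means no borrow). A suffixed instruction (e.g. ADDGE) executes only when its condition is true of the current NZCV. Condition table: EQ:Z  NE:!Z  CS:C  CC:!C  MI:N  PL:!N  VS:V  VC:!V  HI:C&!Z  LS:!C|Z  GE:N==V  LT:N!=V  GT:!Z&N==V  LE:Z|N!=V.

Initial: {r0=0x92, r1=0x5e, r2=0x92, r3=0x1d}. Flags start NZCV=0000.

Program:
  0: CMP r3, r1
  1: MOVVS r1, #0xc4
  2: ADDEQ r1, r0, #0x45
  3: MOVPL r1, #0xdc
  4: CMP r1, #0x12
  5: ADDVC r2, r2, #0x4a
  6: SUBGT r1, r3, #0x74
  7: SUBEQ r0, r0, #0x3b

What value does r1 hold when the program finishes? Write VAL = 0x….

[0] flags=1000 → (cmp)
[1] flags=1000 VS?F → skip
[2] flags=1000 EQ?F → skip
[3] flags=1000 PL?F → skip
[4] flags=0010 → (cmp)
[5] flags=0010 VC?T → r2=0xdc
[6] flags=0010 GT?T → r1=0xa9
[7] flags=0010 EQ?F → skip

VAL = 0xa9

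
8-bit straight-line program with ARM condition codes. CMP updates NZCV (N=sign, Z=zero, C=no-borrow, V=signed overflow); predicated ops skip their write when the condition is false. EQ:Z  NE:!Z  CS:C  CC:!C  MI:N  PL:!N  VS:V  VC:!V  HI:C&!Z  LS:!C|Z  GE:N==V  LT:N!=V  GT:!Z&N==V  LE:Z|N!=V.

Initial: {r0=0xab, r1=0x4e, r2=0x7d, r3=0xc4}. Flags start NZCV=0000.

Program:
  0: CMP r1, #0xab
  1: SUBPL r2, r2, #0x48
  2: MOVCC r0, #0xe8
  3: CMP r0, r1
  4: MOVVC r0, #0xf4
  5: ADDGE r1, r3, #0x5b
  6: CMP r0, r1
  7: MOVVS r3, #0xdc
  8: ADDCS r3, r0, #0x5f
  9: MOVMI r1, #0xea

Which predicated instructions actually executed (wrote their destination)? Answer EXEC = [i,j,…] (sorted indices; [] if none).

0: ✓ CMP  NZCV=1001
1: · SUBPL
2: ✓ MOVCC  r0←0xe8
3: ✓ CMP  NZCV=1010
4: ✓ MOVVC  r0←0xf4
5: · ADDGE
6: ✓ CMP  NZCV=1010
7: · MOVVS
8: ✓ ADDCS  r3←0x53
9: ✓ MOVMI  r1←0xea

EXEC = [2,4,8,9]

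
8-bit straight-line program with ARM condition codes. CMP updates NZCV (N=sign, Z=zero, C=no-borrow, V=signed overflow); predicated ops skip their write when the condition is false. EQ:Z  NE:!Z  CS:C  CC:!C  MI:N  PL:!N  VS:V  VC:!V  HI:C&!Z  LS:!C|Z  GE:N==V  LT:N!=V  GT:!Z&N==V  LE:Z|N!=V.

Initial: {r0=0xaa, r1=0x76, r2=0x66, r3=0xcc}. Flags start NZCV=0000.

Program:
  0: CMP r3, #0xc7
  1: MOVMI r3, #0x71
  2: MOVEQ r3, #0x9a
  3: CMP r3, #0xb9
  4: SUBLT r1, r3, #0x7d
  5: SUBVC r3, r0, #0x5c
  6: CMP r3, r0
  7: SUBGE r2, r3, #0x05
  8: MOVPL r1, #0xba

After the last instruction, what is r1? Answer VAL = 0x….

VAL = 0x76

0: ✓ CMP  NZCV=0010
1: · MOVMI
2: · MOVEQ
3: ✓ CMP  NZCV=0010
4: · SUBLT
5: ✓ SUBVC  r3←0x4e
6: ✓ CMP  NZCV=1001
7: ✓ SUBGE  r2←0x49
8: · MOVPL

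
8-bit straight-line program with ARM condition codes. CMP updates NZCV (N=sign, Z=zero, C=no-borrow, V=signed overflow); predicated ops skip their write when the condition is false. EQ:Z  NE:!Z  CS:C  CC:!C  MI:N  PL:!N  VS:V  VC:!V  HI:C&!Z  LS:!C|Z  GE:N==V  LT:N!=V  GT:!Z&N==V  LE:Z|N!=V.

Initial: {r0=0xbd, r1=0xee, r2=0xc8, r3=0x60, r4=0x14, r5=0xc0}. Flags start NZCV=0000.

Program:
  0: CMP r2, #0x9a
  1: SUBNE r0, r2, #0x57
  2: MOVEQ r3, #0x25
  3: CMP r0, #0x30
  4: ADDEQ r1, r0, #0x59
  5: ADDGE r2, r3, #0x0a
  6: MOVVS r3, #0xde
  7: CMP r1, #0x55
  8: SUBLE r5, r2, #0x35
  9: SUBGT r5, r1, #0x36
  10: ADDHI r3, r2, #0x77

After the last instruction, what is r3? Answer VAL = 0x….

0: ✓ CMP  NZCV=0010
1: ✓ SUBNE  r0←0x71
2: · MOVEQ
3: ✓ CMP  NZCV=0010
4: · ADDEQ
5: ✓ ADDGE  r2←0x6a
6: · MOVVS
7: ✓ CMP  NZCV=1010
8: ✓ SUBLE  r5←0x35
9: · SUBGT
10: ✓ ADDHI  r3←0xe1

VAL = 0xe1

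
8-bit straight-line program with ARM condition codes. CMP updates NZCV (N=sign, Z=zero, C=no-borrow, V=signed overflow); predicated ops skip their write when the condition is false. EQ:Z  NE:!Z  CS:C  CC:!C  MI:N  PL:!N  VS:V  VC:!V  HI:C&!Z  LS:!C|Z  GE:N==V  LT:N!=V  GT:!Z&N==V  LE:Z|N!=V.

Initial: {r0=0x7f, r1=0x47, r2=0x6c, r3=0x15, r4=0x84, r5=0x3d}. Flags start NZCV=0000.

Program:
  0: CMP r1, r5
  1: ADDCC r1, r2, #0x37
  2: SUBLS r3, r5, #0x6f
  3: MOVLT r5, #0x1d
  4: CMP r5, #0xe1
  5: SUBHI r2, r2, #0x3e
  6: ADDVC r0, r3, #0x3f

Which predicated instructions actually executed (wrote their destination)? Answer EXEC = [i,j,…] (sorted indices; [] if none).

EXEC = [6]

[0] flags=0010 → (cmp)
[1] flags=0010 CC?F → skip
[2] flags=0010 LS?F → skip
[3] flags=0010 LT?F → skip
[4] flags=0000 → (cmp)
[5] flags=0000 HI?F → skip
[6] flags=0000 VC?T → r0=0x54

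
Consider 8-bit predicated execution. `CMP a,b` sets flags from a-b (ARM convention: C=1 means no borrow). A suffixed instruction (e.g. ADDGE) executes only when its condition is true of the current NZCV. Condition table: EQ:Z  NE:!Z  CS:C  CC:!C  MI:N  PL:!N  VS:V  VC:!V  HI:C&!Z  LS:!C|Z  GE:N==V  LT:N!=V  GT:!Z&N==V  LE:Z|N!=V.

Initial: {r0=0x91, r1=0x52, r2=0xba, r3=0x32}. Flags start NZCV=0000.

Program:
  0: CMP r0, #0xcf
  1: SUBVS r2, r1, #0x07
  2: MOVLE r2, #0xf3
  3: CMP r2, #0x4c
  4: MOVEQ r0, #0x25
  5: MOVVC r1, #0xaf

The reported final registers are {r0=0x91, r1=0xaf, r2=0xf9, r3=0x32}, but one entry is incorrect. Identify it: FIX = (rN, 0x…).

0: ✓ CMP  NZCV=1000
1: · SUBVS
2: ✓ MOVLE  r2←0xf3
3: ✓ CMP  NZCV=1010
4: · MOVEQ
5: ✓ MOVVC  r1←0xaf

FIX = (r2, 0xf3)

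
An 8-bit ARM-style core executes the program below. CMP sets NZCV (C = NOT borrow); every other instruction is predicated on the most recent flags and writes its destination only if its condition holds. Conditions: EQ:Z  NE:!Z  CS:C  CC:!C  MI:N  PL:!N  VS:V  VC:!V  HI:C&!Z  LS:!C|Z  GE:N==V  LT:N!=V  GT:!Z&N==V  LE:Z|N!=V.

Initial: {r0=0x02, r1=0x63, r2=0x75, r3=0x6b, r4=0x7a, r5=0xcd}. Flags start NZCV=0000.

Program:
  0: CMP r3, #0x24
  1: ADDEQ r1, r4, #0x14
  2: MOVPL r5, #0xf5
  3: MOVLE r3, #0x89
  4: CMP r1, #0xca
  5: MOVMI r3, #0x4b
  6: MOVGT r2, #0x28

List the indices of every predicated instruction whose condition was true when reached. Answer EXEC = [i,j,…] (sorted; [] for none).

EXEC = [2,5,6]

0: ✓ CMP  NZCV=0010
1: · ADDEQ
2: ✓ MOVPL  r5←0xf5
3: · MOVLE
4: ✓ CMP  NZCV=1001
5: ✓ MOVMI  r3←0x4b
6: ✓ MOVGT  r2←0x28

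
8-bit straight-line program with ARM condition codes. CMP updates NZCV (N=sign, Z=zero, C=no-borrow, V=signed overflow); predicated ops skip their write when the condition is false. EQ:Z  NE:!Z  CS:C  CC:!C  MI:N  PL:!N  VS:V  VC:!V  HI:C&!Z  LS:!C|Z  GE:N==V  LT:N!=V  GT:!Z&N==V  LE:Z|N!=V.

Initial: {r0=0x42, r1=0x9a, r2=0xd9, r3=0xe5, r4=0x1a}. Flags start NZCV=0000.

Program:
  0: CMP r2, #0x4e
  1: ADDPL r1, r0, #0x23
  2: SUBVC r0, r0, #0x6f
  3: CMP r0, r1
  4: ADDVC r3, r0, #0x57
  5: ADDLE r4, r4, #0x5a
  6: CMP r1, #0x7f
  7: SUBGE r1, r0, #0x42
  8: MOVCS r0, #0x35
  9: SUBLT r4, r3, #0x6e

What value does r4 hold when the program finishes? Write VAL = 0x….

VAL = 0xbc

0: ✓ CMP  NZCV=1010
1: · ADDPL
2: ✓ SUBVC  r0←0xd3
3: ✓ CMP  NZCV=0010
4: ✓ ADDVC  r3←0x2a
5: · ADDLE
6: ✓ CMP  NZCV=0011
7: · SUBGE
8: ✓ MOVCS  r0←0x35
9: ✓ SUBLT  r4←0xbc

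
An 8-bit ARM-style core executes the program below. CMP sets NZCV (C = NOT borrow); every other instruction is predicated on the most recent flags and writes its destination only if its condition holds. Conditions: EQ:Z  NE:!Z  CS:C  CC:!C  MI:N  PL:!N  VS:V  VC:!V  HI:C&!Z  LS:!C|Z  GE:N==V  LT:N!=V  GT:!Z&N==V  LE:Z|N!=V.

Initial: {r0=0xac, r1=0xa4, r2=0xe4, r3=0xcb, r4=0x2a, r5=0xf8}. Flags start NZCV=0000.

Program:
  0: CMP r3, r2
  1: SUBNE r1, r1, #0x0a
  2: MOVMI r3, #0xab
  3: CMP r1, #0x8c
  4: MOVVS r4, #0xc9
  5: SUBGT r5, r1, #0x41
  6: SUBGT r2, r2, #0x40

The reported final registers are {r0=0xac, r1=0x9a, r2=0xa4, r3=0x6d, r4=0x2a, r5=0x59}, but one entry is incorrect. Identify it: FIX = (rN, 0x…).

0: ✓ CMP  NZCV=1000
1: ✓ SUBNE  r1←0x9a
2: ✓ MOVMI  r3←0xab
3: ✓ CMP  NZCV=0010
4: · MOVVS
5: ✓ SUBGT  r5←0x59
6: ✓ SUBGT  r2←0xa4

FIX = (r3, 0xab)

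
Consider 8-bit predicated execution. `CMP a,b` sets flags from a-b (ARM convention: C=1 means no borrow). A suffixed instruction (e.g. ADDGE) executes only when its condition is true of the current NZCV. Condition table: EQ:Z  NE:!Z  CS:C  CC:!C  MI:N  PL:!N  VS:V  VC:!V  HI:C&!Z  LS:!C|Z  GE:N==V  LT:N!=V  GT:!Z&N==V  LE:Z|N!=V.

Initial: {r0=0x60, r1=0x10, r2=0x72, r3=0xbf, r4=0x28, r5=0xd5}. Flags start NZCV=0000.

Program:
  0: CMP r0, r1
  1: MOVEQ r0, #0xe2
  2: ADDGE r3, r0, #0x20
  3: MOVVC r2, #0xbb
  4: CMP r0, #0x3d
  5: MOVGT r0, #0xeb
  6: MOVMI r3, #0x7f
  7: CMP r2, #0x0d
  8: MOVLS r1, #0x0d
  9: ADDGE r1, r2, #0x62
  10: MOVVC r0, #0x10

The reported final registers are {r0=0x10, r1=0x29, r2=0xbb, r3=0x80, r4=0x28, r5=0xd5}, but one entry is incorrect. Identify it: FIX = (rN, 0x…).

0: ✓ CMP  NZCV=0010
1: · MOVEQ
2: ✓ ADDGE  r3←0x80
3: ✓ MOVVC  r2←0xbb
4: ✓ CMP  NZCV=0010
5: ✓ MOVGT  r0←0xeb
6: · MOVMI
7: ✓ CMP  NZCV=1010
8: · MOVLS
9: · ADDGE
10: ✓ MOVVC  r0←0x10

FIX = (r1, 0x10)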